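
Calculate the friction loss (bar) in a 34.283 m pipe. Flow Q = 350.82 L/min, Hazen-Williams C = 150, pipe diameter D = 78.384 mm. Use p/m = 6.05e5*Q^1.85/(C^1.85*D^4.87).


Q^1.85 = 51098
C^1.85 = 10611
D^4.87 = 1.6784e+09
p/m = 0.0017358 bar/m
p_total = 0.0017358 * 34.283 = 0.059509 bar

0.059509 bar


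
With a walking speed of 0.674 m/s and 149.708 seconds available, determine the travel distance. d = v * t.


d = 0.674 * 149.708 = 100.90 m

100.90 m


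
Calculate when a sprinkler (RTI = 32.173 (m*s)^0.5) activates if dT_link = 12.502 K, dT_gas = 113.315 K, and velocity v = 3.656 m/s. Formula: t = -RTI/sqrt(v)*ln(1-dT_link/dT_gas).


dT_link/dT_gas = 0.11033
ln(1 - 0.11033) = -0.11690
t = -32.173 / sqrt(3.656) * -0.11690 = 1.9671 s

1.9671 s


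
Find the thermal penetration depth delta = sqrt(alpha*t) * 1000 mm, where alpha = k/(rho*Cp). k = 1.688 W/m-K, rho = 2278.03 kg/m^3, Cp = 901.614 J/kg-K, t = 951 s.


alpha = 1.688 / (2278.03 * 901.614) = 8.2185e-07 m^2/s
alpha * t = 0.00078158
delta = sqrt(0.00078158) * 1000 = 27.957 mm

27.957 mm


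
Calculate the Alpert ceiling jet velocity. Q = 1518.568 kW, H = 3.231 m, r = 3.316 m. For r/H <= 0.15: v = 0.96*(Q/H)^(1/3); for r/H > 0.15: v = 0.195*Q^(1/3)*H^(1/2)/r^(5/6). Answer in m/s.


r/H = 3.316 / 3.231 = 1.0263
r/H > 0.15, so v = 0.195*Q^(1/3)*H^(1/2)/r^(5/6)
Q^(1/3) = 11.494
H^(1/2) = 1.7975
r^(5/6) = 2.7155
v = 0.195 * 11.494 * 1.7975 / 2.7155 = 1.4837 m/s

1.4837 m/s


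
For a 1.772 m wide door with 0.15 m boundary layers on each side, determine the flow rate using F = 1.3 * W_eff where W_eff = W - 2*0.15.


W_eff = 1.772 - 0.30 = 1.472 m
F = 1.3 * 1.472 = 1.9136 persons/s

1.9136 persons/s


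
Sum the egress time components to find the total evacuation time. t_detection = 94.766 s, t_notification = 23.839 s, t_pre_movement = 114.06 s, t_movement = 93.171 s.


Total = 94.766 + 23.839 + 114.06 + 93.171 = 325.836 s

325.836 s


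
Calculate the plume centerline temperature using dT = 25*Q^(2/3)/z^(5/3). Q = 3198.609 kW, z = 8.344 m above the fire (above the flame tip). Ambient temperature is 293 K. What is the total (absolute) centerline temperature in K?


Q^(2/3) = 217.09
z^(5/3) = 34.326
dT = 25 * 217.09 / 34.326 = 158.11 K
T = 293 + 158.11 = 451.11 K

451.11 K


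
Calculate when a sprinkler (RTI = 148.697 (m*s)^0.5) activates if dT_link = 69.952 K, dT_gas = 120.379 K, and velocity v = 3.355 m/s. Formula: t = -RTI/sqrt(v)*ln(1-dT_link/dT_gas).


dT_link/dT_gas = 0.58110
ln(1 - 0.58110) = -0.87012
t = -148.697 / sqrt(3.355) * -0.87012 = 70.637 s

70.637 s


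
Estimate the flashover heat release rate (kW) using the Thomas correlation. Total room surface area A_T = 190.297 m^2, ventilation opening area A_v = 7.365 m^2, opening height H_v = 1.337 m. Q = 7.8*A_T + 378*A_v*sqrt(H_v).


7.8*A_T = 1484.3
sqrt(H_v) = 1.1563
378*A_v*sqrt(H_v) = 3219.1
Q = 1484.3 + 3219.1 = 4703.4 kW

4703.4 kW


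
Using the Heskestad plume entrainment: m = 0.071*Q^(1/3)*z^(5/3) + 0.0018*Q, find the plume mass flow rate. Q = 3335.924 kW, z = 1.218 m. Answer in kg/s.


Q^(1/3) = 14.942
z^(5/3) = 1.3891
First term = 0.071 * 14.942 * 1.3891 = 1.4737
Second term = 0.0018 * 3335.924 = 6.0047
m = 7.4784 kg/s

7.4784 kg/s


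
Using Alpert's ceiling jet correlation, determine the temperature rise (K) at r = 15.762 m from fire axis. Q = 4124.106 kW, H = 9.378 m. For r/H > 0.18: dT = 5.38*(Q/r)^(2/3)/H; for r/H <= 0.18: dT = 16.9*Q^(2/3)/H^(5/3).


r/H = 15.762 / 9.378 = 1.6807
r/H > 0.18, so dT = 5.38*(Q/r)^(2/3)/H
Q/r = 261.65
(Q/r)^(2/3) = 40.908
dT = 5.38 * 40.908 / 9.378 = 23.468 K

23.468 K


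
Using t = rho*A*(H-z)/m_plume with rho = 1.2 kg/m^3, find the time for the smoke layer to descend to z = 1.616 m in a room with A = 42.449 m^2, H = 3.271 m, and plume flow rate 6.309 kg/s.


H - z = 1.655 m
t = 1.2 * 42.449 * 1.655 / 6.309 = 13.362 s

13.362 s


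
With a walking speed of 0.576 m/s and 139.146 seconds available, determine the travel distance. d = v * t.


d = 0.576 * 139.146 = 80.148 m

80.148 m


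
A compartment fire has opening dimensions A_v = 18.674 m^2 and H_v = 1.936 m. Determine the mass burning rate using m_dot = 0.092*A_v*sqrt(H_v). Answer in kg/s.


sqrt(H_v) = 1.3914
m_dot = 0.092 * 18.674 * 1.3914 = 2.3904 kg/s

2.3904 kg/s


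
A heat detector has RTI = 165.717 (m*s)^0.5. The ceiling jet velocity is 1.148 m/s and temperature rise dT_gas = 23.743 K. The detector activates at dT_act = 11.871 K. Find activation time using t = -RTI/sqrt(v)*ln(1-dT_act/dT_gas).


dT_act/dT_gas = 0.49998
ln(1 - 0.49998) = -0.69311
t = -165.717 / sqrt(1.148) * -0.69311 = 107.20 s

107.20 s


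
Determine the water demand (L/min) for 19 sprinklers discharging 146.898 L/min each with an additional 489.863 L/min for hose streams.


Sprinkler demand = 19 * 146.898 = 2791.062 L/min
Total = 2791.062 + 489.863 = 3280.925 L/min

3280.925 L/min


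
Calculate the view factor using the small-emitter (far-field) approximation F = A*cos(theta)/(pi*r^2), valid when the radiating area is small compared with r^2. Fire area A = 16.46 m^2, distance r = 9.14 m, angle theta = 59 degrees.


cos(59 deg) = 0.51504
pi*r^2 = 262.45
F = 16.46 * 0.51504 / 262.45 = 0.032302

0.032302


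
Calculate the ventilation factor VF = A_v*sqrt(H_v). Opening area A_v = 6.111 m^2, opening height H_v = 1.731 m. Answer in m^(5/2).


sqrt(H_v) = 1.3157
VF = 6.111 * 1.3157 = 8.0401 m^(5/2)

8.0401 m^(5/2)


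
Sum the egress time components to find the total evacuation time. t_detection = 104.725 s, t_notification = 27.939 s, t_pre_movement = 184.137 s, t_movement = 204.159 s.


Total = 104.725 + 27.939 + 184.137 + 204.159 = 520.96 s

520.96 s


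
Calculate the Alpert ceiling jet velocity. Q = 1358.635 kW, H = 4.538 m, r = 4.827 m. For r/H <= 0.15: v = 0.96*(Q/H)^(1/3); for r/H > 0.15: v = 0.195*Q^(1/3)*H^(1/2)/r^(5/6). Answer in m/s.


r/H = 4.827 / 4.538 = 1.0637
r/H > 0.15, so v = 0.195*Q^(1/3)*H^(1/2)/r^(5/6)
Q^(1/3) = 11.076
H^(1/2) = 2.1303
r^(5/6) = 3.7131
v = 0.195 * 11.076 * 2.1303 / 3.7131 = 1.2391 m/s

1.2391 m/s


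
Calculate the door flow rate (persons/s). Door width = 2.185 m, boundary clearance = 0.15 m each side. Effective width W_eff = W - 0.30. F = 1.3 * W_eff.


W_eff = 2.185 - 0.30 = 1.885 m
F = 1.3 * 1.885 = 2.4505 persons/s

2.4505 persons/s


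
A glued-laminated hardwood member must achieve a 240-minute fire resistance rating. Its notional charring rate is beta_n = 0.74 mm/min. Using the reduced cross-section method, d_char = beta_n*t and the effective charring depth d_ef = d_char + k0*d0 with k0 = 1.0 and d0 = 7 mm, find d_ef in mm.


d_char = 0.74 * 240 = 177.6 mm
d_ef = 177.6 + 1.0*7 = 184.6 mm

184.6 mm


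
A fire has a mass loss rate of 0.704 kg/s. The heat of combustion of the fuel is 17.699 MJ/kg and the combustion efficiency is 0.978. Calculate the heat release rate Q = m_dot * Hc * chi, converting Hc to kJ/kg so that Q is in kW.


Hc = 17.699 MJ/kg = 17.699 * 1000 kJ/kg = 17699 kJ/kg
Q = 0.704 kg/s * 17699 kJ/kg * 0.978 = 12186 kW

12186 kW


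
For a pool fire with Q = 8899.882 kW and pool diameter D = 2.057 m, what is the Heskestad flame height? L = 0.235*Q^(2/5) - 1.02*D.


Q^(2/5) = 37.997
0.235 * Q^(2/5) = 8.9294
1.02 * D = 2.0981
L = 6.8312 m

6.8312 m


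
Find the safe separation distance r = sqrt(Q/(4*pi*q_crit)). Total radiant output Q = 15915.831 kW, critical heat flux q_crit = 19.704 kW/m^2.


4*pi*q_crit = 247.61
Q/(4*pi*q_crit) = 64.278
r = sqrt(64.278) = 8.0174 m

8.0174 m


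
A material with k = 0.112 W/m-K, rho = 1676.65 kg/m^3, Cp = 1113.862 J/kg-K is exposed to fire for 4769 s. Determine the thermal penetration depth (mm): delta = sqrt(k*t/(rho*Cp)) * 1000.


alpha = 0.112 / (1676.65 * 1113.862) = 5.9971e-08 m^2/s
alpha * t = 0.00028600
delta = sqrt(0.00028600) * 1000 = 16.912 mm

16.912 mm


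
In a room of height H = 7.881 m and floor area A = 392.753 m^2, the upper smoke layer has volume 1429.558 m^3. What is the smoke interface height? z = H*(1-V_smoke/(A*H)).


V/(A*H) = 0.46185
1 - 0.46185 = 0.53815
z = 7.881 * 0.53815 = 4.2412 m

4.2412 m


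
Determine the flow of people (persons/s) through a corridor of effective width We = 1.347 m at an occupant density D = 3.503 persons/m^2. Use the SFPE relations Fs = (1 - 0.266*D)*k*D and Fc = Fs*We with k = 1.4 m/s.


1 - 0.266*D = 1 - 0.266*3.503 = 0.068202
Fs = 0.068202 * 1.4 * 3.503 = 0.33448 persons/(s*m)
Fc = 0.33448 * 1.347 = 0.45054 persons/s

0.45054 persons/s


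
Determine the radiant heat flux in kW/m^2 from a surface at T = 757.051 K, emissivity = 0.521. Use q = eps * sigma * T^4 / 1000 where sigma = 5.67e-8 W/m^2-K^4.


T^4 = 3.2847e+11
q = 0.521 * 5.67e-8 * 3.2847e+11 / 1000 = 9.7033 kW/m^2

9.7033 kW/m^2


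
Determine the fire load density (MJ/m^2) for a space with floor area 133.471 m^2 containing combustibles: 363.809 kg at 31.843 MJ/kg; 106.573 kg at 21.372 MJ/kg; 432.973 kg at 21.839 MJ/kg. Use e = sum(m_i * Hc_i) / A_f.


Total energy = 363.809*31.843 + 106.573*21.372 + 432.973*21.839
= 11584.77 + 2277.678 + 9455.697
= 23318.15 MJ
e = 23318.15 / 133.471 = 174.71 MJ/m^2

174.71 MJ/m^2


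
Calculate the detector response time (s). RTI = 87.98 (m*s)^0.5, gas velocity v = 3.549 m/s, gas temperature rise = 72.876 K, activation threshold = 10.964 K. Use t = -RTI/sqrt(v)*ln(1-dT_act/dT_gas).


dT_act/dT_gas = 0.15045
ln(1 - 0.15045) = -0.16305
t = -87.98 / sqrt(3.549) * -0.16305 = 7.6145 s

7.6145 s


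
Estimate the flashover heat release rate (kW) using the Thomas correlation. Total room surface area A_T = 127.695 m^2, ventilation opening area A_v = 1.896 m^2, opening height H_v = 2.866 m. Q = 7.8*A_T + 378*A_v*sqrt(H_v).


7.8*A_T = 996.021
sqrt(H_v) = 1.6929
378*A_v*sqrt(H_v) = 1213.3
Q = 996.021 + 1213.3 = 2209.3 kW

2209.3 kW


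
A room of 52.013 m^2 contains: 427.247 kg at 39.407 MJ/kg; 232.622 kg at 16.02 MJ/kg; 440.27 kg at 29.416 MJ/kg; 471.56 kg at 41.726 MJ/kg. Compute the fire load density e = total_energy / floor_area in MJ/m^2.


Total energy = 427.247*39.407 + 232.622*16.02 + 440.27*29.416 + 471.56*41.726
= 16836.52 + 3726.604 + 12950.98 + 19676.31
= 53190.42 MJ
e = 53190.42 / 52.013 = 1022.6 MJ/m^2

1022.6 MJ/m^2


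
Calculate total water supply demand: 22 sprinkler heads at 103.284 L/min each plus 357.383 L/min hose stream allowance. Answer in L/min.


Sprinkler demand = 22 * 103.284 = 2272.248 L/min
Total = 2272.248 + 357.383 = 2629.631 L/min

2629.631 L/min


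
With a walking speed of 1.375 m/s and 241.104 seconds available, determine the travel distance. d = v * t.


d = 1.375 * 241.104 = 331.518 m

331.518 m


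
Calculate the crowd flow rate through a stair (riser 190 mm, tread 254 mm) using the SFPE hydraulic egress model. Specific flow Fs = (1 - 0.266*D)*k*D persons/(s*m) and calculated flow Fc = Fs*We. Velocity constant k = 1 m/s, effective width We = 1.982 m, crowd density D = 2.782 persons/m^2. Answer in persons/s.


1 - 0.266*D = 1 - 0.266*2.782 = 0.25999
Fs = 0.25999 * 1 * 2.782 = 0.72329 persons/(s*m)
Fc = 0.72329 * 1.982 = 1.4336 persons/s

1.4336 persons/s


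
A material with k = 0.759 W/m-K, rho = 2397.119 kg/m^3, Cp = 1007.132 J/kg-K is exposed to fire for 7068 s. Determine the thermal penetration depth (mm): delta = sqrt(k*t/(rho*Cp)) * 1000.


alpha = 0.759 / (2397.119 * 1007.132) = 3.1439e-07 m^2/s
alpha * t = 0.0022221
delta = sqrt(0.0022221) * 1000 = 47.139 mm

47.139 mm


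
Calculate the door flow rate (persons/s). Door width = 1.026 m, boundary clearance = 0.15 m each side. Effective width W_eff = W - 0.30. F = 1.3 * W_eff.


W_eff = 1.026 - 0.30 = 0.726 m
F = 1.3 * 0.726 = 0.94380 persons/s

0.94380 persons/s


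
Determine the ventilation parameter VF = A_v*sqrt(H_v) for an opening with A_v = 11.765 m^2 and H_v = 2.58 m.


sqrt(H_v) = 1.6062
VF = 11.765 * 1.6062 = 18.897 m^(5/2)

18.897 m^(5/2)


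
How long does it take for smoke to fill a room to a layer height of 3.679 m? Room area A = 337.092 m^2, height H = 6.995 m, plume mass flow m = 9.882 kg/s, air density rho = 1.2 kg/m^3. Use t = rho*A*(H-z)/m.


H - z = 3.316 m
t = 1.2 * 337.092 * 3.316 / 9.882 = 135.74 s

135.74 s


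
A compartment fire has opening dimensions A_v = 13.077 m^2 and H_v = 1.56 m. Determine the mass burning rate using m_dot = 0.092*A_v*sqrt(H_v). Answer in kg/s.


sqrt(H_v) = 1.2490
m_dot = 0.092 * 13.077 * 1.2490 = 1.5027 kg/s

1.5027 kg/s


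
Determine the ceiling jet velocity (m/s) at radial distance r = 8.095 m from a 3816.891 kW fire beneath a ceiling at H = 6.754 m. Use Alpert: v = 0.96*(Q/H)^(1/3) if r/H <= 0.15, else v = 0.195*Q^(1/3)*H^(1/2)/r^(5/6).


r/H = 8.095 / 6.754 = 1.1985
r/H > 0.15, so v = 0.195*Q^(1/3)*H^(1/2)/r^(5/6)
Q^(1/3) = 15.628
H^(1/2) = 2.5988
r^(5/6) = 5.7128
v = 0.195 * 15.628 * 2.5988 / 5.7128 = 1.3863 m/s

1.3863 m/s


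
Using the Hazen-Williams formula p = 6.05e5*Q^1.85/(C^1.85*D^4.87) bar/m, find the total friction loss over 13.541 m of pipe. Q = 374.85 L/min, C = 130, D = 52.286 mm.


Q^1.85 = 57761
C^1.85 = 8143.2
D^4.87 = 2.3363e+08
p/m = 0.018368 bar/m
p_total = 0.018368 * 13.541 = 0.24872 bar

0.24872 bar


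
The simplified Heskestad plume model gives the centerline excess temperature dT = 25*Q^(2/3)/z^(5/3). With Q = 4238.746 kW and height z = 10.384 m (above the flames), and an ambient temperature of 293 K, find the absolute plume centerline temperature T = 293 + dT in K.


Q^(2/3) = 261.91
z^(5/3) = 49.424
dT = 25 * 261.91 / 49.424 = 132.48 K
T = 293 + 132.48 = 425.48 K

425.48 K


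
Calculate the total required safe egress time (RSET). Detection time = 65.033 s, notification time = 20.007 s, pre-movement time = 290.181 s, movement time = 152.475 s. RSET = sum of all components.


Total = 65.033 + 20.007 + 290.181 + 152.475 = 527.696 s

527.696 s


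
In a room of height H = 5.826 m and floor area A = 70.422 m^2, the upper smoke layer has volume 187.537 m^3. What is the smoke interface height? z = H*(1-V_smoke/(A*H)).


V/(A*H) = 0.45710
1 - 0.45710 = 0.54290
z = 5.826 * 0.54290 = 3.1630 m

3.1630 m


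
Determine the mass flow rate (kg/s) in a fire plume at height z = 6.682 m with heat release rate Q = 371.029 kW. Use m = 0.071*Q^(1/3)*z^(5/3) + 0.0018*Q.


Q^(1/3) = 7.1857
z^(5/3) = 23.705
First term = 0.071 * 7.1857 * 23.705 = 12.094
Second term = 0.0018 * 371.029 = 0.66785
m = 12.762 kg/s

12.762 kg/s


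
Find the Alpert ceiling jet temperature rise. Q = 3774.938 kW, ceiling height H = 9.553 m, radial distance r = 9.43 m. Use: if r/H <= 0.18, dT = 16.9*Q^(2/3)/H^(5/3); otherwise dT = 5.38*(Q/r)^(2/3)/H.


r/H = 9.43 / 9.553 = 0.98712
r/H > 0.18, so dT = 5.38*(Q/r)^(2/3)/H
Q/r = 400.31
(Q/r)^(2/3) = 54.317
dT = 5.38 * 54.317 / 9.553 = 30.590 K

30.590 K


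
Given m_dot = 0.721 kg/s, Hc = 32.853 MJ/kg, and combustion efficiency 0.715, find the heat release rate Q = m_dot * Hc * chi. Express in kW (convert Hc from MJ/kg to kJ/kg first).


Hc = 32.853 MJ/kg = 32.853 * 1000 kJ/kg = 32853 kJ/kg
Q = 0.721 kg/s * 32853 kJ/kg * 0.715 = 16936 kW

16936 kW


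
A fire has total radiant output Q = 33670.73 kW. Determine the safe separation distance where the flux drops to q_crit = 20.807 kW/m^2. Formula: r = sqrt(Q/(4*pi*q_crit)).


4*pi*q_crit = 261.47
Q/(4*pi*q_crit) = 128.78
r = sqrt(128.78) = 11.348 m

11.348 m


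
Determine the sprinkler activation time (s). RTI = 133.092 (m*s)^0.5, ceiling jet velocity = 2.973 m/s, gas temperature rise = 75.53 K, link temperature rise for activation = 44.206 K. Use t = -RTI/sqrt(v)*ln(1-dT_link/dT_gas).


dT_link/dT_gas = 0.58528
ln(1 - 0.58528) = -0.88015
t = -133.092 / sqrt(2.973) * -0.88015 = 67.937 s

67.937 s


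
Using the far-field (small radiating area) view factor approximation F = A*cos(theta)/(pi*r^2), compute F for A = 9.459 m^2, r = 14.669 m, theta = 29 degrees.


cos(29 deg) = 0.87462
pi*r^2 = 676.01
F = 9.459 * 0.87462 / 676.01 = 0.012238

0.012238


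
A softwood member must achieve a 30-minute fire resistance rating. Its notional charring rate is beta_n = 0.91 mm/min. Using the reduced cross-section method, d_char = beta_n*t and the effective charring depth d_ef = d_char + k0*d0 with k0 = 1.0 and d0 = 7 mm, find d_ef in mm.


d_char = 0.91 * 30 = 27.3 mm
d_ef = 27.3 + 1.0*7 = 34.3 mm

34.3 mm


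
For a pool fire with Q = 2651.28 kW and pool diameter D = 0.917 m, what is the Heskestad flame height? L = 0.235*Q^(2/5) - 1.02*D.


Q^(2/5) = 23.409
0.235 * Q^(2/5) = 5.5011
1.02 * D = 0.93534
L = 4.5658 m

4.5658 m


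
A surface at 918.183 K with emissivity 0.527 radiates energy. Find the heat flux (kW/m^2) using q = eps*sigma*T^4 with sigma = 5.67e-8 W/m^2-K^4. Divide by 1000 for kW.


T^4 = 7.1075e+11
q = 0.527 * 5.67e-8 * 7.1075e+11 / 1000 = 21.238 kW/m^2

21.238 kW/m^2


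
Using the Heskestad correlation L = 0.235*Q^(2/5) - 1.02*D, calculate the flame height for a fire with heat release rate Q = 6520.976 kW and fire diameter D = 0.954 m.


Q^(2/5) = 33.553
0.235 * Q^(2/5) = 7.8848
1.02 * D = 0.97308
L = 6.9118 m

6.9118 m


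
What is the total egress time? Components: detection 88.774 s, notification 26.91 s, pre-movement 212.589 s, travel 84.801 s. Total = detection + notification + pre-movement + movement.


Total = 88.774 + 26.91 + 212.589 + 84.801 = 413.074 s

413.074 s


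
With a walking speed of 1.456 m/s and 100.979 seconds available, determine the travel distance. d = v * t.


d = 1.456 * 100.979 = 147.03 m

147.03 m


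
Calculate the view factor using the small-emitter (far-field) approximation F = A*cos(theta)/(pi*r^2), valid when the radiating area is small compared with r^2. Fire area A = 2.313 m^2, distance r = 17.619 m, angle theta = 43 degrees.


cos(43 deg) = 0.73135
pi*r^2 = 975.24
F = 2.313 * 0.73135 / 975.24 = 0.0017346

0.0017346


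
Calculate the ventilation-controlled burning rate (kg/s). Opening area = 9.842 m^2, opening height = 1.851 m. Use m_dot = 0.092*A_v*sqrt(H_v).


sqrt(H_v) = 1.3605
m_dot = 0.092 * 9.842 * 1.3605 = 1.2319 kg/s

1.2319 kg/s


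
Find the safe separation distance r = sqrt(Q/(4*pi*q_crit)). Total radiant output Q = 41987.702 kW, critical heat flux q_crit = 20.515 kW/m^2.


4*pi*q_crit = 257.80
Q/(4*pi*q_crit) = 162.87
r = sqrt(162.87) = 12.762 m

12.762 m


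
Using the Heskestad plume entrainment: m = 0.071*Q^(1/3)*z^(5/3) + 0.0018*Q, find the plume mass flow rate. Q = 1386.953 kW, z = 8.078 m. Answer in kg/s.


Q^(1/3) = 11.152
z^(5/3) = 32.522
First term = 0.071 * 11.152 * 32.522 = 25.750
Second term = 0.0018 * 1386.953 = 2.4965
m = 28.247 kg/s

28.247 kg/s


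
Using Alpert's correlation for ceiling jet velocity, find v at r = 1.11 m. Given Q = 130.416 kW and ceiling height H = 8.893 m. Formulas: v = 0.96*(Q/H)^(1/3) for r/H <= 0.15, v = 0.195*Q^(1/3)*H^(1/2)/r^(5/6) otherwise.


r/H = 1.11 / 8.893 = 0.12482
r/H <= 0.15, so v = 0.96*(Q/H)^(1/3)
Q/H = 14.665
(Q/H)^(1/3) = 2.4477
v = 0.96 * 2.4477 = 2.3498 m/s

2.3498 m/s


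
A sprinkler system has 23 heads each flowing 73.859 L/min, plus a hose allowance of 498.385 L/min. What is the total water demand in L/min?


Sprinkler demand = 23 * 73.859 = 1698.757 L/min
Total = 1698.757 + 498.385 = 2197.142 L/min

2197.142 L/min


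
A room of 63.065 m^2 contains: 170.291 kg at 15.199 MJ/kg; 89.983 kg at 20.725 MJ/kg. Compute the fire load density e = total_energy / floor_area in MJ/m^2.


Total energy = 170.291*15.199 + 89.983*20.725
= 2588.253 + 1864.898
= 4453.151 MJ
e = 4453.151 / 63.065 = 70.612 MJ/m^2

70.612 MJ/m^2


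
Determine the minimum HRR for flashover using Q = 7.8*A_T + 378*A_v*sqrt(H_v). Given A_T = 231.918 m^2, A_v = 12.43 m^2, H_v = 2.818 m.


7.8*A_T = 1809.0
sqrt(H_v) = 1.6787
378*A_v*sqrt(H_v) = 7887.4
Q = 1809.0 + 7887.4 = 9696.4 kW

9696.4 kW


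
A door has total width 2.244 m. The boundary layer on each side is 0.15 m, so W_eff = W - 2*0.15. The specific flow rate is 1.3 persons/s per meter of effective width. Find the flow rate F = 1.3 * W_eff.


W_eff = 2.244 - 0.30 = 1.944 m
F = 1.3 * 1.944 = 2.5272 persons/s

2.5272 persons/s


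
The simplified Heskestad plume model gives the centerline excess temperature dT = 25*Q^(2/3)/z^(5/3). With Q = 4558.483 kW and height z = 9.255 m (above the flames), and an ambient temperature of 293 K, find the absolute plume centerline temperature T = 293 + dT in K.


Q^(2/3) = 274.92
z^(5/3) = 40.797
dT = 25 * 274.92 / 40.797 = 168.47 K
T = 293 + 168.47 = 461.47 K

461.47 K


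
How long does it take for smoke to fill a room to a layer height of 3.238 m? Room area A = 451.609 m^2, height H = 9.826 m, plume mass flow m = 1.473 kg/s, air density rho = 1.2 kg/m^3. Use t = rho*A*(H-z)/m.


H - z = 6.588 m
t = 1.2 * 451.609 * 6.588 / 1.473 = 2423.8 s

2423.8 s


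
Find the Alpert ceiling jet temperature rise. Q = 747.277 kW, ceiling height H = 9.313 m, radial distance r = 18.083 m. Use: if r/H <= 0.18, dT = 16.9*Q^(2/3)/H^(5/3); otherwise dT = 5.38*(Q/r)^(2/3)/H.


r/H = 18.083 / 9.313 = 1.9417
r/H > 0.18, so dT = 5.38*(Q/r)^(2/3)/H
Q/r = 41.325
(Q/r)^(2/3) = 11.953
dT = 5.38 * 11.953 / 9.313 = 6.9050 K

6.9050 K


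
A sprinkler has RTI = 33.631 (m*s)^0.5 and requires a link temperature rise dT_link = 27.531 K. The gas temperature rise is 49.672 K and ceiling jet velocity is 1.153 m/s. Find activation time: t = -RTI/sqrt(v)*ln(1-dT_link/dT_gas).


dT_link/dT_gas = 0.55426
ln(1 - 0.55426) = -0.80801
t = -33.631 / sqrt(1.153) * -0.80801 = 25.307 s

25.307 s


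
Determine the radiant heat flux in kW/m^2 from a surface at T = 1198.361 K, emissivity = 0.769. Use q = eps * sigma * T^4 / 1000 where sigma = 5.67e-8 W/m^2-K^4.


T^4 = 2.0623e+12
q = 0.769 * 5.67e-8 * 2.0623e+12 / 1000 = 89.921 kW/m^2

89.921 kW/m^2


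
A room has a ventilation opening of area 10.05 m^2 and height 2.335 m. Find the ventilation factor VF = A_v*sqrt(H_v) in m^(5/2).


sqrt(H_v) = 1.5281
VF = 10.05 * 1.5281 = 15.357 m^(5/2)

15.357 m^(5/2)


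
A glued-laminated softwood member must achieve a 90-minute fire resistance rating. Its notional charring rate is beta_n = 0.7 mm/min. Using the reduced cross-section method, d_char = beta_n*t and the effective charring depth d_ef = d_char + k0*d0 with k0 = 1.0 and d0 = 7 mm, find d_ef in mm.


d_char = 0.7 * 90 = 63 mm
d_ef = 63 + 1.0*7 = 70 mm

70 mm


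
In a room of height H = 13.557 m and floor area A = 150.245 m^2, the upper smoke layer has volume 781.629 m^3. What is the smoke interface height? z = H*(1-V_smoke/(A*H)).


V/(A*H) = 0.38374
1 - 0.38374 = 0.61626
z = 13.557 * 0.61626 = 8.3546 m

8.3546 m


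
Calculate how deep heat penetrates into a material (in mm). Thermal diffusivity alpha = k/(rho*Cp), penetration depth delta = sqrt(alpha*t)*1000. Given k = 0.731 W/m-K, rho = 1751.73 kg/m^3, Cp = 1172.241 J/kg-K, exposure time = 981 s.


alpha = 0.731 / (1751.73 * 1172.241) = 3.5599e-07 m^2/s
alpha * t = 0.00034922
delta = sqrt(0.00034922) * 1000 = 18.687 mm

18.687 mm


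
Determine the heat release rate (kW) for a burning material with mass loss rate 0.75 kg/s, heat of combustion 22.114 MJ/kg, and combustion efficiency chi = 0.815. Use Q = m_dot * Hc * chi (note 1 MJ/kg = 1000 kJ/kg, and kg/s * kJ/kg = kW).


Hc = 22.114 MJ/kg = 22.114 * 1000 kJ/kg = 22114 kJ/kg
Q = 0.75 kg/s * 22114 kJ/kg * 0.815 = 13517 kW

13517 kW


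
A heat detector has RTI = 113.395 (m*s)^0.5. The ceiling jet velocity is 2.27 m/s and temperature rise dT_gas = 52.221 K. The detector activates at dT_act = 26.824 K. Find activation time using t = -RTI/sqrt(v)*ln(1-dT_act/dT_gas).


dT_act/dT_gas = 0.51366
ln(1 - 0.51366) = -0.72085
t = -113.395 / sqrt(2.27) * -0.72085 = 54.254 s

54.254 s


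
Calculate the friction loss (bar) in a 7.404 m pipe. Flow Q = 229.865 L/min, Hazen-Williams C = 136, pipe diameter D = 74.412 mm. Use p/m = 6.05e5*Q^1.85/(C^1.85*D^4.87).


Q^1.85 = 23374
C^1.85 = 8852.1
D^4.87 = 1.3029e+09
p/m = 0.0012261 bar/m
p_total = 0.0012261 * 7.404 = 0.0090782 bar

0.0090782 bar


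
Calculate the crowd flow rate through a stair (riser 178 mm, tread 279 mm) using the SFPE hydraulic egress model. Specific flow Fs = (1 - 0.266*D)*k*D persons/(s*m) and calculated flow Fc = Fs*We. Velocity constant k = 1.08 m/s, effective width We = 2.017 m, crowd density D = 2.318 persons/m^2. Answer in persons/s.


1 - 0.266*D = 1 - 0.266*2.318 = 0.38341
Fs = 0.38341 * 1.08 * 2.318 = 0.95985 persons/(s*m)
Fc = 0.95985 * 2.017 = 1.9360 persons/s

1.9360 persons/s


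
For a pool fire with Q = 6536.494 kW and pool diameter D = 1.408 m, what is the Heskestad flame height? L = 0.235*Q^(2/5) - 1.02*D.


Q^(2/5) = 33.584
0.235 * Q^(2/5) = 7.8923
1.02 * D = 1.4362
L = 6.4562 m

6.4562 m


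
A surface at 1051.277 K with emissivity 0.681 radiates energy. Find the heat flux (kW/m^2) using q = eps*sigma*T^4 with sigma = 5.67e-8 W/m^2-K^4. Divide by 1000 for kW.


T^4 = 1.2214e+12
q = 0.681 * 5.67e-8 * 1.2214e+12 / 1000 = 47.163 kW/m^2

47.163 kW/m^2


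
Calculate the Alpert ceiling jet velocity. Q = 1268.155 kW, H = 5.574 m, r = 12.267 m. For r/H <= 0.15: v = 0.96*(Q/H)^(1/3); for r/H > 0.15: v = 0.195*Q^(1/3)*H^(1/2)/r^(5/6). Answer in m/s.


r/H = 12.267 / 5.574 = 2.2008
r/H > 0.15, so v = 0.195*Q^(1/3)*H^(1/2)/r^(5/6)
Q^(1/3) = 10.824
H^(1/2) = 2.3609
r^(5/6) = 8.0776
v = 0.195 * 10.824 * 2.3609 / 8.0776 = 0.61692 m/s

0.61692 m/s


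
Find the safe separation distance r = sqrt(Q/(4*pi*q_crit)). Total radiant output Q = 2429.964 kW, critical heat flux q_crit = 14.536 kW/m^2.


4*pi*q_crit = 182.66
Q/(4*pi*q_crit) = 13.303
r = sqrt(13.303) = 3.6473 m

3.6473 m


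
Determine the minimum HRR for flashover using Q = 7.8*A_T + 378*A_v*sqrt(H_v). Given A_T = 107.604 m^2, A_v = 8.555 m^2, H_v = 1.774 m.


7.8*A_T = 839.31
sqrt(H_v) = 1.3319
378*A_v*sqrt(H_v) = 4307.1
Q = 839.31 + 4307.1 = 5146.4 kW

5146.4 kW


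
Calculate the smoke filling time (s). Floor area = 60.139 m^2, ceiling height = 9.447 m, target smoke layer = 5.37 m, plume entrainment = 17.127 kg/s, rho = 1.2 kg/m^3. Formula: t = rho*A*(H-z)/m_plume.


H - z = 4.077 m
t = 1.2 * 60.139 * 4.077 / 17.127 = 17.179 s

17.179 s


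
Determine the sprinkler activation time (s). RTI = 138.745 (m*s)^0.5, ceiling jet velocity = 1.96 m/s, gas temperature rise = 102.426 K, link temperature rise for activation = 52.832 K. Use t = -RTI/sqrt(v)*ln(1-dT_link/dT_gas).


dT_link/dT_gas = 0.51581
ln(1 - 0.51581) = -0.72527
t = -138.745 / sqrt(1.96) * -0.72527 = 71.877 s

71.877 s


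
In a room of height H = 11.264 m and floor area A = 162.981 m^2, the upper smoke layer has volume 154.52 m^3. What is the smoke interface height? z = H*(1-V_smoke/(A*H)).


V/(A*H) = 0.084170
1 - 0.084170 = 0.91583
z = 11.264 * 0.91583 = 10.316 m

10.316 m


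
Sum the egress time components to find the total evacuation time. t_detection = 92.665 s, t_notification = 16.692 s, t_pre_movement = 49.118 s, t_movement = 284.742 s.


Total = 92.665 + 16.692 + 49.118 + 284.742 = 443.217 s

443.217 s


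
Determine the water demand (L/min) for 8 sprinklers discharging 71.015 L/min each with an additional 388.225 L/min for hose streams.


Sprinkler demand = 8 * 71.015 = 568.12 L/min
Total = 568.12 + 388.225 = 956.345 L/min

956.345 L/min


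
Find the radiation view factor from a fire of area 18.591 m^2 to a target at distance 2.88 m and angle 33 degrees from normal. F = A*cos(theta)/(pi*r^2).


cos(33 deg) = 0.83867
pi*r^2 = 26.058
F = 18.591 * 0.83867 / 26.058 = 0.59836

0.59836


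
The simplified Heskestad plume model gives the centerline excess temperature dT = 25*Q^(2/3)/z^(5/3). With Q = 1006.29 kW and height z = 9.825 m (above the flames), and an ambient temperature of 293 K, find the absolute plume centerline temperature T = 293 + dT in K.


Q^(2/3) = 100.42
z^(5/3) = 45.070
dT = 25 * 100.42 / 45.070 = 55.702 K
T = 293 + 55.702 = 348.70 K

348.70 K


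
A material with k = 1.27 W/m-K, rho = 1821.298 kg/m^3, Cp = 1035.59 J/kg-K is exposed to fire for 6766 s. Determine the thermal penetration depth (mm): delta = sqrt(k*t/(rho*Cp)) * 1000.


alpha = 1.27 / (1821.298 * 1035.59) = 6.7334e-07 m^2/s
alpha * t = 0.0045558
delta = sqrt(0.0045558) * 1000 = 67.497 mm

67.497 mm


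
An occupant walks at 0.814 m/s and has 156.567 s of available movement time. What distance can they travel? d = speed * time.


d = 0.814 * 156.567 = 127.45 m

127.45 m


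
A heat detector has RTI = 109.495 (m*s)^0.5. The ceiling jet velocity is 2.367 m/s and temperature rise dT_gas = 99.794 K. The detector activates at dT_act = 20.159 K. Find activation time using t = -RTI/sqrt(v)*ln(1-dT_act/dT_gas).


dT_act/dT_gas = 0.20201
ln(1 - 0.20201) = -0.22565
t = -109.495 / sqrt(2.367) * -0.22565 = 16.060 s

16.060 s


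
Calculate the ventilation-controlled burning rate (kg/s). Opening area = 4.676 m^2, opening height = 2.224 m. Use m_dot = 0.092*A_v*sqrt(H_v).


sqrt(H_v) = 1.4913
m_dot = 0.092 * 4.676 * 1.4913 = 0.64155 kg/s

0.64155 kg/s


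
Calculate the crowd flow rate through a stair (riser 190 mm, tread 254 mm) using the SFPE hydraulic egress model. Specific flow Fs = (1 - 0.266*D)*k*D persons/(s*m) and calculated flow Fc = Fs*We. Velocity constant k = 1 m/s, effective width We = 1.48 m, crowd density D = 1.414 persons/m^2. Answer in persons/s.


1 - 0.266*D = 1 - 0.266*1.414 = 0.62388
Fs = 0.62388 * 1 * 1.414 = 0.88216 persons/(s*m)
Fc = 0.88216 * 1.48 = 1.3056 persons/s

1.3056 persons/s


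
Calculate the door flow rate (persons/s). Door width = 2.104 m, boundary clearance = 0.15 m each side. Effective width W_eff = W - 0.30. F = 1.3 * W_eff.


W_eff = 2.104 - 0.30 = 1.804 m
F = 1.3 * 1.804 = 2.3452 persons/s

2.3452 persons/s


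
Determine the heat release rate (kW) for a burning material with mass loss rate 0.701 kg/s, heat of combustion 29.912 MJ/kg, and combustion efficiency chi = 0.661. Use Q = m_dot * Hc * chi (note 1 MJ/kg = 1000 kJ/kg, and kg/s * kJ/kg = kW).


Hc = 29.912 MJ/kg = 29.912 * 1000 kJ/kg = 29912 kJ/kg
Q = 0.701 kg/s * 29912 kJ/kg * 0.661 = 13860 kW

13860 kW


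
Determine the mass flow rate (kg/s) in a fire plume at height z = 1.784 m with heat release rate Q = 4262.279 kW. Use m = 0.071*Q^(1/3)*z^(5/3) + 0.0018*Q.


Q^(1/3) = 16.214
z^(5/3) = 2.6242
First term = 0.071 * 16.214 * 2.6242 = 3.0209
Second term = 0.0018 * 4262.279 = 7.6721
m = 10.693 kg/s

10.693 kg/s


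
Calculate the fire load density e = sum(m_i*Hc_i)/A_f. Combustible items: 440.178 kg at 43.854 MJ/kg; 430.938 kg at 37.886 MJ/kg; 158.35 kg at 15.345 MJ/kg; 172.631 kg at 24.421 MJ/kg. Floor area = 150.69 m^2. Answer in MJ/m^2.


Total energy = 440.178*43.854 + 430.938*37.886 + 158.35*15.345 + 172.631*24.421
= 19303.57 + 16326.52 + 2429.881 + 4215.822
= 42275.79 MJ
e = 42275.79 / 150.69 = 280.55 MJ/m^2

280.55 MJ/m^2


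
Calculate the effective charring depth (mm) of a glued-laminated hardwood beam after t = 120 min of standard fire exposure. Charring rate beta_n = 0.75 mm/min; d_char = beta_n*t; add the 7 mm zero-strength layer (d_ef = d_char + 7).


d_char = 0.75 * 120 = 90 mm
d_ef = 90 + 1.0*7 = 97 mm

97 mm


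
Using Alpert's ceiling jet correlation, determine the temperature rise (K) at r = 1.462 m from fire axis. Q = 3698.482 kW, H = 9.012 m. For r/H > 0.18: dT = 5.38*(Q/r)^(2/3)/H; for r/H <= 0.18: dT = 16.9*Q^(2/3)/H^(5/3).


r/H = 1.462 / 9.012 = 0.16223
r/H <= 0.18, so dT = 16.9*Q^(2/3)/H^(5/3)
Q^(2/3) = 239.16
H^(5/3) = 39.027
dT = 16.9 * 239.16 / 39.027 = 103.56 K

103.56 K


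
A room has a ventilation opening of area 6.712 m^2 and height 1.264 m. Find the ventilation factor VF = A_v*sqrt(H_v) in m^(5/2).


sqrt(H_v) = 1.1243
VF = 6.712 * 1.1243 = 7.5462 m^(5/2)

7.5462 m^(5/2)


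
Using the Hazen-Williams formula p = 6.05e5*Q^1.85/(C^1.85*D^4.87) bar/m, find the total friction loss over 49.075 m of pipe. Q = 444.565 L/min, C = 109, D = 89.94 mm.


Q^1.85 = 79192
C^1.85 = 5878.1
D^4.87 = 3.2791e+09
p/m = 0.0024857 bar/m
p_total = 0.0024857 * 49.075 = 0.12198 bar

0.12198 bar


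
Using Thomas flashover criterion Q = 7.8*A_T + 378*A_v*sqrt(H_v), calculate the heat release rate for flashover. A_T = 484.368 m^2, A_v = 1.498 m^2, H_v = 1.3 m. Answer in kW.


7.8*A_T = 3778.1
sqrt(H_v) = 1.1402
378*A_v*sqrt(H_v) = 645.62
Q = 3778.1 + 645.62 = 4423.7 kW

4423.7 kW


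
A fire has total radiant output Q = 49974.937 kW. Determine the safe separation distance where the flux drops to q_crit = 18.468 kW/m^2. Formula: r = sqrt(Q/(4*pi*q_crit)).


4*pi*q_crit = 232.08
Q/(4*pi*q_crit) = 215.34
r = sqrt(215.34) = 14.674 m

14.674 m


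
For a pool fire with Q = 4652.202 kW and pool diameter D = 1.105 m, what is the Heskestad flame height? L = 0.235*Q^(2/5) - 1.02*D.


Q^(2/5) = 29.313
0.235 * Q^(2/5) = 6.8886
1.02 * D = 1.1271
L = 5.7615 m

5.7615 m


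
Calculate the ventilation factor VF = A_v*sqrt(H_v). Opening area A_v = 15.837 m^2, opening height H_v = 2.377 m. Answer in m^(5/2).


sqrt(H_v) = 1.5418
VF = 15.837 * 1.5418 = 24.417 m^(5/2)

24.417 m^(5/2)


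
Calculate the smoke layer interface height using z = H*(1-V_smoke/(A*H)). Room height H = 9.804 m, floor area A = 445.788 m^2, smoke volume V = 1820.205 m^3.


V/(A*H) = 0.41647
1 - 0.41647 = 0.58353
z = 9.804 * 0.58353 = 5.7209 m

5.7209 m


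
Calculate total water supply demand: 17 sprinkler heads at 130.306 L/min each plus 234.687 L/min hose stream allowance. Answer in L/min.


Sprinkler demand = 17 * 130.306 = 2215.202 L/min
Total = 2215.202 + 234.687 = 2449.889 L/min

2449.889 L/min


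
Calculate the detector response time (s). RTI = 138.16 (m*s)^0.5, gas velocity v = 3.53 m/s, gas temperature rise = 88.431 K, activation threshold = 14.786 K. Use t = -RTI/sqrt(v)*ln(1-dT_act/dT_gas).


dT_act/dT_gas = 0.16720
ln(1 - 0.16720) = -0.18297
t = -138.16 / sqrt(3.53) * -0.18297 = 13.454 s

13.454 s


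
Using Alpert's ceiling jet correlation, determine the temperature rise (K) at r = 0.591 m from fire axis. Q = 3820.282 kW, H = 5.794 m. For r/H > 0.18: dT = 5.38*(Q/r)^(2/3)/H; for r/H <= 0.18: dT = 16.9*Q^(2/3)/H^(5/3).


r/H = 0.591 / 5.794 = 0.10200
r/H <= 0.18, so dT = 16.9*Q^(2/3)/H^(5/3)
Q^(2/3) = 244.38
H^(5/3) = 18.691
dT = 16.9 * 244.38 / 18.691 = 220.96 K

220.96 K


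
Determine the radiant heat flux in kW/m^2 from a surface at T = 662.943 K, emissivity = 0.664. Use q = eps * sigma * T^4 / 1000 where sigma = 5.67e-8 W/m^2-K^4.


T^4 = 1.9315e+11
q = 0.664 * 5.67e-8 * 1.9315e+11 / 1000 = 7.2720 kW/m^2

7.2720 kW/m^2


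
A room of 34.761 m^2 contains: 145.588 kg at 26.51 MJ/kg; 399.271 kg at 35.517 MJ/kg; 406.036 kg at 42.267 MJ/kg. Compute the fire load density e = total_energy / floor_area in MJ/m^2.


Total energy = 145.588*26.51 + 399.271*35.517 + 406.036*42.267
= 3859.538 + 14180.91 + 17161.92
= 35202.37 MJ
e = 35202.37 / 34.761 = 1012.7 MJ/m^2

1012.7 MJ/m^2


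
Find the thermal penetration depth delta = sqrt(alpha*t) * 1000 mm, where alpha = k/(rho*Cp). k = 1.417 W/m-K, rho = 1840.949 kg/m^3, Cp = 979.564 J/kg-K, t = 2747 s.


alpha = 1.417 / (1840.949 * 979.564) = 7.8577e-07 m^2/s
alpha * t = 0.0021585
delta = sqrt(0.0021585) * 1000 = 46.460 mm

46.460 mm


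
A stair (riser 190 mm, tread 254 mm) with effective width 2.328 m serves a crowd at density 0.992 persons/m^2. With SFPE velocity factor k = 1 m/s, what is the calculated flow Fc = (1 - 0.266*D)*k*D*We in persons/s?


1 - 0.266*D = 1 - 0.266*0.992 = 0.73613
Fs = 0.73613 * 1 * 0.992 = 0.73024 persons/(s*m)
Fc = 0.73024 * 2.328 = 1.7000 persons/s

1.7000 persons/s


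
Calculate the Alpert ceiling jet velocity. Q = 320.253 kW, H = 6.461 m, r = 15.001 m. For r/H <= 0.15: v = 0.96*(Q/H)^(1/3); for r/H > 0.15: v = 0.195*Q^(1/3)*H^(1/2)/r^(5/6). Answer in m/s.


r/H = 15.001 / 6.461 = 2.3218
r/H > 0.15, so v = 0.195*Q^(1/3)*H^(1/2)/r^(5/6)
Q^(1/3) = 6.8417
H^(1/2) = 2.5418
r^(5/6) = 9.5521
v = 0.195 * 6.8417 * 2.5418 / 9.5521 = 0.35502 m/s

0.35502 m/s


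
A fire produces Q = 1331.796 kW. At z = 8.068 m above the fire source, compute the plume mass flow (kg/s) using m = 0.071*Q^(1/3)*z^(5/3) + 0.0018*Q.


Q^(1/3) = 11.002
z^(5/3) = 32.455
First term = 0.071 * 11.002 * 32.455 = 25.352
Second term = 0.0018 * 1331.796 = 2.3972
m = 27.749 kg/s

27.749 kg/s


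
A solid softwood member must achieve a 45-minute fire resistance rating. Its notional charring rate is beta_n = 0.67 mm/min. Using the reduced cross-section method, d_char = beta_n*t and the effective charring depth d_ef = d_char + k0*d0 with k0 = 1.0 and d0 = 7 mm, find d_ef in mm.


d_char = 0.67 * 45 = 30.15 mm
d_ef = 30.15 + 1.0*7 = 37.15 mm

37.15 mm


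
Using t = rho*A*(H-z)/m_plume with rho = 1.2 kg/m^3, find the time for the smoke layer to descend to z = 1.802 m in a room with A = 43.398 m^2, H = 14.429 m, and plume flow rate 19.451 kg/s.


H - z = 12.627 m
t = 1.2 * 43.398 * 12.627 / 19.451 = 33.807 s

33.807 s


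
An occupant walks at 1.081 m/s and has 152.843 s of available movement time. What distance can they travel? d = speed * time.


d = 1.081 * 152.843 = 165.22 m

165.22 m


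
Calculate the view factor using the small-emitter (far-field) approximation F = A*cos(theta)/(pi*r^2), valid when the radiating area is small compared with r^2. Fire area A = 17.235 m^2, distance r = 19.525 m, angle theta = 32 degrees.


cos(32 deg) = 0.84805
pi*r^2 = 1197.7
F = 17.235 * 0.84805 / 1197.7 = 0.012204

0.012204


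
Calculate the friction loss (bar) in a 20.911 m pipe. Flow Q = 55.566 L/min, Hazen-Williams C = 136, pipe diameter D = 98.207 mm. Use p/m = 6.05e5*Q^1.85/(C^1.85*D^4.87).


Q^1.85 = 1690.0
C^1.85 = 8852.1
D^4.87 = 5.0319e+09
p/m = 2.2955e-05 bar/m
p_total = 2.2955e-05 * 20.911 = 0.00048001 bar

0.00048001 bar


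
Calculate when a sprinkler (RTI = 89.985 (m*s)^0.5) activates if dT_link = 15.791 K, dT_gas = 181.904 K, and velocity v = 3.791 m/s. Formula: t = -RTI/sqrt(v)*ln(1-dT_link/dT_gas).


dT_link/dT_gas = 0.086810
ln(1 - 0.086810) = -0.090811
t = -89.985 / sqrt(3.791) * -0.090811 = 4.1969 s

4.1969 s


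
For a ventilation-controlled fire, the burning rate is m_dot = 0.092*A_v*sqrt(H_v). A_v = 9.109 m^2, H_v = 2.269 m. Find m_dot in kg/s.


sqrt(H_v) = 1.5063
m_dot = 0.092 * 9.109 * 1.5063 = 1.2623 kg/s

1.2623 kg/s


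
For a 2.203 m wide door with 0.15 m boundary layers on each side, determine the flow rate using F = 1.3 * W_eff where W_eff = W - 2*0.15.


W_eff = 2.203 - 0.30 = 1.903 m
F = 1.3 * 1.903 = 2.4739 persons/s

2.4739 persons/s


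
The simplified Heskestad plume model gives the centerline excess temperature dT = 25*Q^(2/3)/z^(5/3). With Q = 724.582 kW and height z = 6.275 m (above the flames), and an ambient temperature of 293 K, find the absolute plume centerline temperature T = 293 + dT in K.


Q^(2/3) = 80.672
z^(5/3) = 21.348
dT = 25 * 80.672 / 21.348 = 94.473 K
T = 293 + 94.473 = 387.47 K

387.47 K


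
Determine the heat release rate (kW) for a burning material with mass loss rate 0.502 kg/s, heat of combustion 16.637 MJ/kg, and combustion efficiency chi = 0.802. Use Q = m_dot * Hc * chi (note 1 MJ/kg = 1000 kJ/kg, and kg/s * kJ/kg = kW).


Hc = 16.637 MJ/kg = 16.637 * 1000 kJ/kg = 16637 kJ/kg
Q = 0.502 kg/s * 16637 kJ/kg * 0.802 = 6698.1 kW

6698.1 kW


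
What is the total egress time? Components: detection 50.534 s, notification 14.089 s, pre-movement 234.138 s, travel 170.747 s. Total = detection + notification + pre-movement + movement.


Total = 50.534 + 14.089 + 234.138 + 170.747 = 469.508 s

469.508 s


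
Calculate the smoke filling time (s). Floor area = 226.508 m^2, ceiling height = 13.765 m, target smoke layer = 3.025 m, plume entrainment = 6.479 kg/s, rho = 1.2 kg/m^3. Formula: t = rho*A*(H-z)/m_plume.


H - z = 10.74 m
t = 1.2 * 226.508 * 10.74 / 6.479 = 450.57 s

450.57 s
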